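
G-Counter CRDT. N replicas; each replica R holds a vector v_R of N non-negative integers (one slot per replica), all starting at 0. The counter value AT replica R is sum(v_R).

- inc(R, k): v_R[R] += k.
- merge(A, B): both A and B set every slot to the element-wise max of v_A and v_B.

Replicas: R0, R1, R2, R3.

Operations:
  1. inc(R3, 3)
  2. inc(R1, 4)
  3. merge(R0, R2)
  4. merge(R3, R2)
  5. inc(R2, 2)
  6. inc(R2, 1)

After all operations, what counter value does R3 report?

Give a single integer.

Op 1: inc R3 by 3 -> R3=(0,0,0,3) value=3
Op 2: inc R1 by 4 -> R1=(0,4,0,0) value=4
Op 3: merge R0<->R2 -> R0=(0,0,0,0) R2=(0,0,0,0)
Op 4: merge R3<->R2 -> R3=(0,0,0,3) R2=(0,0,0,3)
Op 5: inc R2 by 2 -> R2=(0,0,2,3) value=5
Op 6: inc R2 by 1 -> R2=(0,0,3,3) value=6

Answer: 3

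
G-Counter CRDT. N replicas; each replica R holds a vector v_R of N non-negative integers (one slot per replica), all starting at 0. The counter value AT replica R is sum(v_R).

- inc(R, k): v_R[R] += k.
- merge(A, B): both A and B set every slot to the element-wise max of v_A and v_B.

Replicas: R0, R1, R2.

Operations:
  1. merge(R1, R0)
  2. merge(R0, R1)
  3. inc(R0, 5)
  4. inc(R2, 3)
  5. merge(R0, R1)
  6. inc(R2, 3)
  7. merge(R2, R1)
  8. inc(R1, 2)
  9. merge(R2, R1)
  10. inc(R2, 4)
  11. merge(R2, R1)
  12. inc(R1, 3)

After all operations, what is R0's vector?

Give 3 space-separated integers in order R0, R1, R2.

Op 1: merge R1<->R0 -> R1=(0,0,0) R0=(0,0,0)
Op 2: merge R0<->R1 -> R0=(0,0,0) R1=(0,0,0)
Op 3: inc R0 by 5 -> R0=(5,0,0) value=5
Op 4: inc R2 by 3 -> R2=(0,0,3) value=3
Op 5: merge R0<->R1 -> R0=(5,0,0) R1=(5,0,0)
Op 6: inc R2 by 3 -> R2=(0,0,6) value=6
Op 7: merge R2<->R1 -> R2=(5,0,6) R1=(5,0,6)
Op 8: inc R1 by 2 -> R1=(5,2,6) value=13
Op 9: merge R2<->R1 -> R2=(5,2,6) R1=(5,2,6)
Op 10: inc R2 by 4 -> R2=(5,2,10) value=17
Op 11: merge R2<->R1 -> R2=(5,2,10) R1=(5,2,10)
Op 12: inc R1 by 3 -> R1=(5,5,10) value=20

Answer: 5 0 0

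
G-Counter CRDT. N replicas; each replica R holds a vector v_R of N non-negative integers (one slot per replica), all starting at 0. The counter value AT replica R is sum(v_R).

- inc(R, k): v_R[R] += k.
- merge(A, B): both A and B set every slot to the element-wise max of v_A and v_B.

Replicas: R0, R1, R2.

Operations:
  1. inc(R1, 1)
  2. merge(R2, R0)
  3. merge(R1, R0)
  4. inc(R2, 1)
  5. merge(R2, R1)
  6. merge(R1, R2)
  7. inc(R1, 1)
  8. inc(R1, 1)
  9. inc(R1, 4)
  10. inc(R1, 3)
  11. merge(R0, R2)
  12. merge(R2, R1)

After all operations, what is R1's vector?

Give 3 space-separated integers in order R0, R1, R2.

Answer: 0 10 1

Derivation:
Op 1: inc R1 by 1 -> R1=(0,1,0) value=1
Op 2: merge R2<->R0 -> R2=(0,0,0) R0=(0,0,0)
Op 3: merge R1<->R0 -> R1=(0,1,0) R0=(0,1,0)
Op 4: inc R2 by 1 -> R2=(0,0,1) value=1
Op 5: merge R2<->R1 -> R2=(0,1,1) R1=(0,1,1)
Op 6: merge R1<->R2 -> R1=(0,1,1) R2=(0,1,1)
Op 7: inc R1 by 1 -> R1=(0,2,1) value=3
Op 8: inc R1 by 1 -> R1=(0,3,1) value=4
Op 9: inc R1 by 4 -> R1=(0,7,1) value=8
Op 10: inc R1 by 3 -> R1=(0,10,1) value=11
Op 11: merge R0<->R2 -> R0=(0,1,1) R2=(0,1,1)
Op 12: merge R2<->R1 -> R2=(0,10,1) R1=(0,10,1)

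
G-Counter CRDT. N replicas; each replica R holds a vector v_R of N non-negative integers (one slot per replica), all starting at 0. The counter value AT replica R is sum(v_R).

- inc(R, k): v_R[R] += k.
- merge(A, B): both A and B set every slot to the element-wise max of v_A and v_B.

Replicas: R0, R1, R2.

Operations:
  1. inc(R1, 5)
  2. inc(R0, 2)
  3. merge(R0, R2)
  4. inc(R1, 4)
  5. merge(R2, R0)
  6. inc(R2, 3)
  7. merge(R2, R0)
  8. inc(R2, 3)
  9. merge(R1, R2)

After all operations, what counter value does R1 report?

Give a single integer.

Answer: 17

Derivation:
Op 1: inc R1 by 5 -> R1=(0,5,0) value=5
Op 2: inc R0 by 2 -> R0=(2,0,0) value=2
Op 3: merge R0<->R2 -> R0=(2,0,0) R2=(2,0,0)
Op 4: inc R1 by 4 -> R1=(0,9,0) value=9
Op 5: merge R2<->R0 -> R2=(2,0,0) R0=(2,0,0)
Op 6: inc R2 by 3 -> R2=(2,0,3) value=5
Op 7: merge R2<->R0 -> R2=(2,0,3) R0=(2,0,3)
Op 8: inc R2 by 3 -> R2=(2,0,6) value=8
Op 9: merge R1<->R2 -> R1=(2,9,6) R2=(2,9,6)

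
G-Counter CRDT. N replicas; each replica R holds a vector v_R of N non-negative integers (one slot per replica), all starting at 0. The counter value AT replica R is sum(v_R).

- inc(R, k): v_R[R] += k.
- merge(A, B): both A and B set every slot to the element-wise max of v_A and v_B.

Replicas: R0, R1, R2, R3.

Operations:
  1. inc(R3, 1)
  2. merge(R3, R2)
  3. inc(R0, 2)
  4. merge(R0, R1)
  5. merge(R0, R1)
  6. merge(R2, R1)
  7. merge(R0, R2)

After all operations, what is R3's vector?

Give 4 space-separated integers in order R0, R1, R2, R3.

Op 1: inc R3 by 1 -> R3=(0,0,0,1) value=1
Op 2: merge R3<->R2 -> R3=(0,0,0,1) R2=(0,0,0,1)
Op 3: inc R0 by 2 -> R0=(2,0,0,0) value=2
Op 4: merge R0<->R1 -> R0=(2,0,0,0) R1=(2,0,0,0)
Op 5: merge R0<->R1 -> R0=(2,0,0,0) R1=(2,0,0,0)
Op 6: merge R2<->R1 -> R2=(2,0,0,1) R1=(2,0,0,1)
Op 7: merge R0<->R2 -> R0=(2,0,0,1) R2=(2,0,0,1)

Answer: 0 0 0 1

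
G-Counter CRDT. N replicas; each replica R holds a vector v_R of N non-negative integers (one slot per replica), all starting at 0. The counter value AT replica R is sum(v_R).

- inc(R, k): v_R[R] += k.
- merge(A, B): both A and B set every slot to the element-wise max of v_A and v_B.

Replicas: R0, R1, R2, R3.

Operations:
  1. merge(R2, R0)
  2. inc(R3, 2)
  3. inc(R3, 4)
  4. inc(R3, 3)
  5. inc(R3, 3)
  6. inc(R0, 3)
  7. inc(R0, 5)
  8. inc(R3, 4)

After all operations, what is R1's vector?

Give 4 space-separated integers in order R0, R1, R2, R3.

Answer: 0 0 0 0

Derivation:
Op 1: merge R2<->R0 -> R2=(0,0,0,0) R0=(0,0,0,0)
Op 2: inc R3 by 2 -> R3=(0,0,0,2) value=2
Op 3: inc R3 by 4 -> R3=(0,0,0,6) value=6
Op 4: inc R3 by 3 -> R3=(0,0,0,9) value=9
Op 5: inc R3 by 3 -> R3=(0,0,0,12) value=12
Op 6: inc R0 by 3 -> R0=(3,0,0,0) value=3
Op 7: inc R0 by 5 -> R0=(8,0,0,0) value=8
Op 8: inc R3 by 4 -> R3=(0,0,0,16) value=16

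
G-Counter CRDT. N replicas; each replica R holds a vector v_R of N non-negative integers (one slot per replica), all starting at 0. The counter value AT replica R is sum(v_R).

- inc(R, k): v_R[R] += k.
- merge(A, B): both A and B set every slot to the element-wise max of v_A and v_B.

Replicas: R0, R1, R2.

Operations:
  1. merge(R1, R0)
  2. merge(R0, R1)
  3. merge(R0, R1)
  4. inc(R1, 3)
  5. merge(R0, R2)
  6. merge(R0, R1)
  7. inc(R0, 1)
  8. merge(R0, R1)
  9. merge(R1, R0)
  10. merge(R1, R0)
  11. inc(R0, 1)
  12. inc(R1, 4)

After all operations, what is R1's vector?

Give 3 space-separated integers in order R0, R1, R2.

Op 1: merge R1<->R0 -> R1=(0,0,0) R0=(0,0,0)
Op 2: merge R0<->R1 -> R0=(0,0,0) R1=(0,0,0)
Op 3: merge R0<->R1 -> R0=(0,0,0) R1=(0,0,0)
Op 4: inc R1 by 3 -> R1=(0,3,0) value=3
Op 5: merge R0<->R2 -> R0=(0,0,0) R2=(0,0,0)
Op 6: merge R0<->R1 -> R0=(0,3,0) R1=(0,3,0)
Op 7: inc R0 by 1 -> R0=(1,3,0) value=4
Op 8: merge R0<->R1 -> R0=(1,3,0) R1=(1,3,0)
Op 9: merge R1<->R0 -> R1=(1,3,0) R0=(1,3,0)
Op 10: merge R1<->R0 -> R1=(1,3,0) R0=(1,3,0)
Op 11: inc R0 by 1 -> R0=(2,3,0) value=5
Op 12: inc R1 by 4 -> R1=(1,7,0) value=8

Answer: 1 7 0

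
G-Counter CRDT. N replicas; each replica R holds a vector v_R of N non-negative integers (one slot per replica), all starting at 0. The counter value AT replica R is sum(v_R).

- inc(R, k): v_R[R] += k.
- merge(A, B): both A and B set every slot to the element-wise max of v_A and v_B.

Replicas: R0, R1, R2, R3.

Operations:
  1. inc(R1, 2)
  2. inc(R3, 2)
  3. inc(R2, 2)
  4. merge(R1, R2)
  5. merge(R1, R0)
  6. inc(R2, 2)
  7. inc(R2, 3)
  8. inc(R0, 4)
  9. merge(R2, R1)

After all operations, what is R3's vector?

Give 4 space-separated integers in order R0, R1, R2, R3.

Op 1: inc R1 by 2 -> R1=(0,2,0,0) value=2
Op 2: inc R3 by 2 -> R3=(0,0,0,2) value=2
Op 3: inc R2 by 2 -> R2=(0,0,2,0) value=2
Op 4: merge R1<->R2 -> R1=(0,2,2,0) R2=(0,2,2,0)
Op 5: merge R1<->R0 -> R1=(0,2,2,0) R0=(0,2,2,0)
Op 6: inc R2 by 2 -> R2=(0,2,4,0) value=6
Op 7: inc R2 by 3 -> R2=(0,2,7,0) value=9
Op 8: inc R0 by 4 -> R0=(4,2,2,0) value=8
Op 9: merge R2<->R1 -> R2=(0,2,7,0) R1=(0,2,7,0)

Answer: 0 0 0 2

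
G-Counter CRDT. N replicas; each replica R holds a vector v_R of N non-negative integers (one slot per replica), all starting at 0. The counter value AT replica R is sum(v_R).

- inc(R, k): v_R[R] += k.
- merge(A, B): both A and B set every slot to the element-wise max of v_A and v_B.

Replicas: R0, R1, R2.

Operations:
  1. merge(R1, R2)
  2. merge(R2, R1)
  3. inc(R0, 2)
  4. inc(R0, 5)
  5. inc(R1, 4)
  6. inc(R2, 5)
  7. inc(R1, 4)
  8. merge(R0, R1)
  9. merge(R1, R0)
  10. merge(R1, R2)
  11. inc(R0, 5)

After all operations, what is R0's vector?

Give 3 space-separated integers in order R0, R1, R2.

Op 1: merge R1<->R2 -> R1=(0,0,0) R2=(0,0,0)
Op 2: merge R2<->R1 -> R2=(0,0,0) R1=(0,0,0)
Op 3: inc R0 by 2 -> R0=(2,0,0) value=2
Op 4: inc R0 by 5 -> R0=(7,0,0) value=7
Op 5: inc R1 by 4 -> R1=(0,4,0) value=4
Op 6: inc R2 by 5 -> R2=(0,0,5) value=5
Op 7: inc R1 by 4 -> R1=(0,8,0) value=8
Op 8: merge R0<->R1 -> R0=(7,8,0) R1=(7,8,0)
Op 9: merge R1<->R0 -> R1=(7,8,0) R0=(7,8,0)
Op 10: merge R1<->R2 -> R1=(7,8,5) R2=(7,8,5)
Op 11: inc R0 by 5 -> R0=(12,8,0) value=20

Answer: 12 8 0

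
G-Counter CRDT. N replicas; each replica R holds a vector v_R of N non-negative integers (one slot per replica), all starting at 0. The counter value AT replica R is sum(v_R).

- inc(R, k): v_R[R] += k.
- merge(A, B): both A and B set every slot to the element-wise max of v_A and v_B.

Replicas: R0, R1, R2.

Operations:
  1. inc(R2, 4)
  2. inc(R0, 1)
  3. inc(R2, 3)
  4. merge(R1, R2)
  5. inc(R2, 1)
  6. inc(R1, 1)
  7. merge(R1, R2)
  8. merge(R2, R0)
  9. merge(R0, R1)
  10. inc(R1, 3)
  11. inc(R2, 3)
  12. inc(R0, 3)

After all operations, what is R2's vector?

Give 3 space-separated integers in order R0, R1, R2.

Op 1: inc R2 by 4 -> R2=(0,0,4) value=4
Op 2: inc R0 by 1 -> R0=(1,0,0) value=1
Op 3: inc R2 by 3 -> R2=(0,0,7) value=7
Op 4: merge R1<->R2 -> R1=(0,0,7) R2=(0,0,7)
Op 5: inc R2 by 1 -> R2=(0,0,8) value=8
Op 6: inc R1 by 1 -> R1=(0,1,7) value=8
Op 7: merge R1<->R2 -> R1=(0,1,8) R2=(0,1,8)
Op 8: merge R2<->R0 -> R2=(1,1,8) R0=(1,1,8)
Op 9: merge R0<->R1 -> R0=(1,1,8) R1=(1,1,8)
Op 10: inc R1 by 3 -> R1=(1,4,8) value=13
Op 11: inc R2 by 3 -> R2=(1,1,11) value=13
Op 12: inc R0 by 3 -> R0=(4,1,8) value=13

Answer: 1 1 11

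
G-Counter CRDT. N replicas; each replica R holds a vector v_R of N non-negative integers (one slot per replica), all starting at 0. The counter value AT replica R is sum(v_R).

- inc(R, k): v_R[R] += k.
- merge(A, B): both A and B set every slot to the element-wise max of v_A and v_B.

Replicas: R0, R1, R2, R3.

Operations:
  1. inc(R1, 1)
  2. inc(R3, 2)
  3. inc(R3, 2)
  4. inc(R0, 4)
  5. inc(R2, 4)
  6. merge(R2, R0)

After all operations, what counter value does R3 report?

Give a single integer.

Op 1: inc R1 by 1 -> R1=(0,1,0,0) value=1
Op 2: inc R3 by 2 -> R3=(0,0,0,2) value=2
Op 3: inc R3 by 2 -> R3=(0,0,0,4) value=4
Op 4: inc R0 by 4 -> R0=(4,0,0,0) value=4
Op 5: inc R2 by 4 -> R2=(0,0,4,0) value=4
Op 6: merge R2<->R0 -> R2=(4,0,4,0) R0=(4,0,4,0)

Answer: 4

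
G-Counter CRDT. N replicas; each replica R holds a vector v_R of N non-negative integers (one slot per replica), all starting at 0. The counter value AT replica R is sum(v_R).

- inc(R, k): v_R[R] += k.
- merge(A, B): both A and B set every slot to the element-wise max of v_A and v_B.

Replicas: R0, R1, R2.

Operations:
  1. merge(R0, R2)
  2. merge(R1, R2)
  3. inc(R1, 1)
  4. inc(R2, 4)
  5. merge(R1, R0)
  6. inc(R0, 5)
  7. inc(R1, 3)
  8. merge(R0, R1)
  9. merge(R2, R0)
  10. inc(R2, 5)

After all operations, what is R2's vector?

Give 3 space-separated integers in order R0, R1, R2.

Answer: 5 4 9

Derivation:
Op 1: merge R0<->R2 -> R0=(0,0,0) R2=(0,0,0)
Op 2: merge R1<->R2 -> R1=(0,0,0) R2=(0,0,0)
Op 3: inc R1 by 1 -> R1=(0,1,0) value=1
Op 4: inc R2 by 4 -> R2=(0,0,4) value=4
Op 5: merge R1<->R0 -> R1=(0,1,0) R0=(0,1,0)
Op 6: inc R0 by 5 -> R0=(5,1,0) value=6
Op 7: inc R1 by 3 -> R1=(0,4,0) value=4
Op 8: merge R0<->R1 -> R0=(5,4,0) R1=(5,4,0)
Op 9: merge R2<->R0 -> R2=(5,4,4) R0=(5,4,4)
Op 10: inc R2 by 5 -> R2=(5,4,9) value=18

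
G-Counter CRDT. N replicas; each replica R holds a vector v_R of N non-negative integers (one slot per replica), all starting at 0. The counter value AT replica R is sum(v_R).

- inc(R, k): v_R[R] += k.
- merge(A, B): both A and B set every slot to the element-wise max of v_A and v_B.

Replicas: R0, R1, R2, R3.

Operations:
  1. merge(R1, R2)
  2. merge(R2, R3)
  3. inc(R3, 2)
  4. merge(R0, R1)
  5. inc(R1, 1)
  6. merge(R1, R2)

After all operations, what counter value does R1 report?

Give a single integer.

Op 1: merge R1<->R2 -> R1=(0,0,0,0) R2=(0,0,0,0)
Op 2: merge R2<->R3 -> R2=(0,0,0,0) R3=(0,0,0,0)
Op 3: inc R3 by 2 -> R3=(0,0,0,2) value=2
Op 4: merge R0<->R1 -> R0=(0,0,0,0) R1=(0,0,0,0)
Op 5: inc R1 by 1 -> R1=(0,1,0,0) value=1
Op 6: merge R1<->R2 -> R1=(0,1,0,0) R2=(0,1,0,0)

Answer: 1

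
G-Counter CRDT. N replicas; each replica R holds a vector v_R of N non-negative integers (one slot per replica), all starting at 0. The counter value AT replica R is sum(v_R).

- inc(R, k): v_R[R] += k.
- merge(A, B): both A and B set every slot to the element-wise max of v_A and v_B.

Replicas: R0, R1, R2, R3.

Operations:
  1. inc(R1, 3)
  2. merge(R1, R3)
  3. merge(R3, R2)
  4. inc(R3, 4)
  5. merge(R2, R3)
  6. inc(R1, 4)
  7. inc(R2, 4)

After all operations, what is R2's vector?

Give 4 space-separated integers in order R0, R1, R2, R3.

Op 1: inc R1 by 3 -> R1=(0,3,0,0) value=3
Op 2: merge R1<->R3 -> R1=(0,3,0,0) R3=(0,3,0,0)
Op 3: merge R3<->R2 -> R3=(0,3,0,0) R2=(0,3,0,0)
Op 4: inc R3 by 4 -> R3=(0,3,0,4) value=7
Op 5: merge R2<->R3 -> R2=(0,3,0,4) R3=(0,3,0,4)
Op 6: inc R1 by 4 -> R1=(0,7,0,0) value=7
Op 7: inc R2 by 4 -> R2=(0,3,4,4) value=11

Answer: 0 3 4 4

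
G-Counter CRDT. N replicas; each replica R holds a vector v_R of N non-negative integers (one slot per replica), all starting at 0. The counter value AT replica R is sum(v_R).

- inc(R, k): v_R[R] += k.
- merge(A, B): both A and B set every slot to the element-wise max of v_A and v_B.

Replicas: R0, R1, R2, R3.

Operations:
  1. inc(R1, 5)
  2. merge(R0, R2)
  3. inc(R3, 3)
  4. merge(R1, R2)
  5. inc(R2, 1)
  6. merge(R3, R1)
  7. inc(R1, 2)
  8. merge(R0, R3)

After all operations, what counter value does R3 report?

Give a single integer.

Op 1: inc R1 by 5 -> R1=(0,5,0,0) value=5
Op 2: merge R0<->R2 -> R0=(0,0,0,0) R2=(0,0,0,0)
Op 3: inc R3 by 3 -> R3=(0,0,0,3) value=3
Op 4: merge R1<->R2 -> R1=(0,5,0,0) R2=(0,5,0,0)
Op 5: inc R2 by 1 -> R2=(0,5,1,0) value=6
Op 6: merge R3<->R1 -> R3=(0,5,0,3) R1=(0,5,0,3)
Op 7: inc R1 by 2 -> R1=(0,7,0,3) value=10
Op 8: merge R0<->R3 -> R0=(0,5,0,3) R3=(0,5,0,3)

Answer: 8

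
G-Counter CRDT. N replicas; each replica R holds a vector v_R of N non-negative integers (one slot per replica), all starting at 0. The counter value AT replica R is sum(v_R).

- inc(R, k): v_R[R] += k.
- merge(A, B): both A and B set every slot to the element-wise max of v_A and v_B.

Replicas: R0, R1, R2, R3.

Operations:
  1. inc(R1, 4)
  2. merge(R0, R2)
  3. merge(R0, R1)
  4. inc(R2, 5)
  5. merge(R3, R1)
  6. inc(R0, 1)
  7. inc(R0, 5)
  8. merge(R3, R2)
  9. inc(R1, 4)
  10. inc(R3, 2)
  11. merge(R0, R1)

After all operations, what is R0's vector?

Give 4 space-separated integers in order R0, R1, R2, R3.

Op 1: inc R1 by 4 -> R1=(0,4,0,0) value=4
Op 2: merge R0<->R2 -> R0=(0,0,0,0) R2=(0,0,0,0)
Op 3: merge R0<->R1 -> R0=(0,4,0,0) R1=(0,4,0,0)
Op 4: inc R2 by 5 -> R2=(0,0,5,0) value=5
Op 5: merge R3<->R1 -> R3=(0,4,0,0) R1=(0,4,0,0)
Op 6: inc R0 by 1 -> R0=(1,4,0,0) value=5
Op 7: inc R0 by 5 -> R0=(6,4,0,0) value=10
Op 8: merge R3<->R2 -> R3=(0,4,5,0) R2=(0,4,5,0)
Op 9: inc R1 by 4 -> R1=(0,8,0,0) value=8
Op 10: inc R3 by 2 -> R3=(0,4,5,2) value=11
Op 11: merge R0<->R1 -> R0=(6,8,0,0) R1=(6,8,0,0)

Answer: 6 8 0 0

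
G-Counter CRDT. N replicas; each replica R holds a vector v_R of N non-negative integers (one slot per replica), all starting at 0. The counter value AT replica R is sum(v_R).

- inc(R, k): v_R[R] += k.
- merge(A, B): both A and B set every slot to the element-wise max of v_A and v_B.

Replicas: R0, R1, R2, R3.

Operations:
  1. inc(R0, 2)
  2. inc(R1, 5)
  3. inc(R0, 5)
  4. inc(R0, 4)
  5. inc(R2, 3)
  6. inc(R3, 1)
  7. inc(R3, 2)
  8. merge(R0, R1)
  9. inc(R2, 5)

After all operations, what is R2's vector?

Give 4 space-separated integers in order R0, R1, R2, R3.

Answer: 0 0 8 0

Derivation:
Op 1: inc R0 by 2 -> R0=(2,0,0,0) value=2
Op 2: inc R1 by 5 -> R1=(0,5,0,0) value=5
Op 3: inc R0 by 5 -> R0=(7,0,0,0) value=7
Op 4: inc R0 by 4 -> R0=(11,0,0,0) value=11
Op 5: inc R2 by 3 -> R2=(0,0,3,0) value=3
Op 6: inc R3 by 1 -> R3=(0,0,0,1) value=1
Op 7: inc R3 by 2 -> R3=(0,0,0,3) value=3
Op 8: merge R0<->R1 -> R0=(11,5,0,0) R1=(11,5,0,0)
Op 9: inc R2 by 5 -> R2=(0,0,8,0) value=8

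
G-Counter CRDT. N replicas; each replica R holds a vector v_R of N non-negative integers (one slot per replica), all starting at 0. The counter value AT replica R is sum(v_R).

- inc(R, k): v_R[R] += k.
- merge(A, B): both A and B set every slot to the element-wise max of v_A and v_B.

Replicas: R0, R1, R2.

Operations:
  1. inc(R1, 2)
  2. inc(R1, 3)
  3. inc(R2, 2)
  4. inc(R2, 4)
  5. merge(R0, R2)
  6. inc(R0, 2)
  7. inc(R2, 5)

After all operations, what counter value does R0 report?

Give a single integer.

Op 1: inc R1 by 2 -> R1=(0,2,0) value=2
Op 2: inc R1 by 3 -> R1=(0,5,0) value=5
Op 3: inc R2 by 2 -> R2=(0,0,2) value=2
Op 4: inc R2 by 4 -> R2=(0,0,6) value=6
Op 5: merge R0<->R2 -> R0=(0,0,6) R2=(0,0,6)
Op 6: inc R0 by 2 -> R0=(2,0,6) value=8
Op 7: inc R2 by 5 -> R2=(0,0,11) value=11

Answer: 8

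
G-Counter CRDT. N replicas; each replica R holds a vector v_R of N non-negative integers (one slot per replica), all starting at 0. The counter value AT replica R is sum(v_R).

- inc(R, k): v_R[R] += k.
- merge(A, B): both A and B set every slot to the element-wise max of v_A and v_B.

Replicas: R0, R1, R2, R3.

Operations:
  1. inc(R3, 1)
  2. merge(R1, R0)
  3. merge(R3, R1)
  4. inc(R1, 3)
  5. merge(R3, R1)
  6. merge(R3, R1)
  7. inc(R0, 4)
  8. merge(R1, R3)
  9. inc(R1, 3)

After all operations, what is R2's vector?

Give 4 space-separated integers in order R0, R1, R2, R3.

Answer: 0 0 0 0

Derivation:
Op 1: inc R3 by 1 -> R3=(0,0,0,1) value=1
Op 2: merge R1<->R0 -> R1=(0,0,0,0) R0=(0,0,0,0)
Op 3: merge R3<->R1 -> R3=(0,0,0,1) R1=(0,0,0,1)
Op 4: inc R1 by 3 -> R1=(0,3,0,1) value=4
Op 5: merge R3<->R1 -> R3=(0,3,0,1) R1=(0,3,0,1)
Op 6: merge R3<->R1 -> R3=(0,3,0,1) R1=(0,3,0,1)
Op 7: inc R0 by 4 -> R0=(4,0,0,0) value=4
Op 8: merge R1<->R3 -> R1=(0,3,0,1) R3=(0,3,0,1)
Op 9: inc R1 by 3 -> R1=(0,6,0,1) value=7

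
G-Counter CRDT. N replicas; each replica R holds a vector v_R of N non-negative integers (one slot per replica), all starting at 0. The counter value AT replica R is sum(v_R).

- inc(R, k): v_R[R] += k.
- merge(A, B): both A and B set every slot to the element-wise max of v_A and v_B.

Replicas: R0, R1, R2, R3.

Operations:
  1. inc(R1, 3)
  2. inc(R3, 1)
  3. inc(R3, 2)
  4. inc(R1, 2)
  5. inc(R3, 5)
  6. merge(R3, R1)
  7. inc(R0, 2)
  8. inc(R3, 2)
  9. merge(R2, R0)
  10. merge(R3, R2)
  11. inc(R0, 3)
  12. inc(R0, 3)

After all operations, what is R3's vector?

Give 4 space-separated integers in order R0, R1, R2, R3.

Op 1: inc R1 by 3 -> R1=(0,3,0,0) value=3
Op 2: inc R3 by 1 -> R3=(0,0,0,1) value=1
Op 3: inc R3 by 2 -> R3=(0,0,0,3) value=3
Op 4: inc R1 by 2 -> R1=(0,5,0,0) value=5
Op 5: inc R3 by 5 -> R3=(0,0,0,8) value=8
Op 6: merge R3<->R1 -> R3=(0,5,0,8) R1=(0,5,0,8)
Op 7: inc R0 by 2 -> R0=(2,0,0,0) value=2
Op 8: inc R3 by 2 -> R3=(0,5,0,10) value=15
Op 9: merge R2<->R0 -> R2=(2,0,0,0) R0=(2,0,0,0)
Op 10: merge R3<->R2 -> R3=(2,5,0,10) R2=(2,5,0,10)
Op 11: inc R0 by 3 -> R0=(5,0,0,0) value=5
Op 12: inc R0 by 3 -> R0=(8,0,0,0) value=8

Answer: 2 5 0 10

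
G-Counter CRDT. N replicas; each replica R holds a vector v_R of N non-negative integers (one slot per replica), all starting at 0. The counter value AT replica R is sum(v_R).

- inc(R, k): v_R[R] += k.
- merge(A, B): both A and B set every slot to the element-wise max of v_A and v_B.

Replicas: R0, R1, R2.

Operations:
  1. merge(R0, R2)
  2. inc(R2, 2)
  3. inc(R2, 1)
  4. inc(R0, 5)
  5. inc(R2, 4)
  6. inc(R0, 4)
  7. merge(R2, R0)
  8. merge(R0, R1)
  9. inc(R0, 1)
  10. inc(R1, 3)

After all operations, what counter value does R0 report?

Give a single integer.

Op 1: merge R0<->R2 -> R0=(0,0,0) R2=(0,0,0)
Op 2: inc R2 by 2 -> R2=(0,0,2) value=2
Op 3: inc R2 by 1 -> R2=(0,0,3) value=3
Op 4: inc R0 by 5 -> R0=(5,0,0) value=5
Op 5: inc R2 by 4 -> R2=(0,0,7) value=7
Op 6: inc R0 by 4 -> R0=(9,0,0) value=9
Op 7: merge R2<->R0 -> R2=(9,0,7) R0=(9,0,7)
Op 8: merge R0<->R1 -> R0=(9,0,7) R1=(9,0,7)
Op 9: inc R0 by 1 -> R0=(10,0,7) value=17
Op 10: inc R1 by 3 -> R1=(9,3,7) value=19

Answer: 17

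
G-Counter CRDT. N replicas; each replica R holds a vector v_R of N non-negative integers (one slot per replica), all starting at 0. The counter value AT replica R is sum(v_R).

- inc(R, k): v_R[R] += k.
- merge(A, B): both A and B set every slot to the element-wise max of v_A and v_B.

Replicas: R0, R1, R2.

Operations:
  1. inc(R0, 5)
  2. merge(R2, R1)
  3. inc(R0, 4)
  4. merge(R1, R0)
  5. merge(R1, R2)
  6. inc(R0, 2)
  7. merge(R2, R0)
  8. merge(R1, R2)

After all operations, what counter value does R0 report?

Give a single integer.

Answer: 11

Derivation:
Op 1: inc R0 by 5 -> R0=(5,0,0) value=5
Op 2: merge R2<->R1 -> R2=(0,0,0) R1=(0,0,0)
Op 3: inc R0 by 4 -> R0=(9,0,0) value=9
Op 4: merge R1<->R0 -> R1=(9,0,0) R0=(9,0,0)
Op 5: merge R1<->R2 -> R1=(9,0,0) R2=(9,0,0)
Op 6: inc R0 by 2 -> R0=(11,0,0) value=11
Op 7: merge R2<->R0 -> R2=(11,0,0) R0=(11,0,0)
Op 8: merge R1<->R2 -> R1=(11,0,0) R2=(11,0,0)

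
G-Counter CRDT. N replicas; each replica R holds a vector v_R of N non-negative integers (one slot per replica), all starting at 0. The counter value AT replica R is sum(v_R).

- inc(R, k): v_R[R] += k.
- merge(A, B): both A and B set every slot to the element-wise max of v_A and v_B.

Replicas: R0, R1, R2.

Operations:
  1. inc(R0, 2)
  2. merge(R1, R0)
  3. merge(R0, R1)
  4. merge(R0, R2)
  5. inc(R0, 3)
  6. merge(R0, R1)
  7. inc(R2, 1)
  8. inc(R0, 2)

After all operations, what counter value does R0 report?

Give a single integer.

Answer: 7

Derivation:
Op 1: inc R0 by 2 -> R0=(2,0,0) value=2
Op 2: merge R1<->R0 -> R1=(2,0,0) R0=(2,0,0)
Op 3: merge R0<->R1 -> R0=(2,0,0) R1=(2,0,0)
Op 4: merge R0<->R2 -> R0=(2,0,0) R2=(2,0,0)
Op 5: inc R0 by 3 -> R0=(5,0,0) value=5
Op 6: merge R0<->R1 -> R0=(5,0,0) R1=(5,0,0)
Op 7: inc R2 by 1 -> R2=(2,0,1) value=3
Op 8: inc R0 by 2 -> R0=(7,0,0) value=7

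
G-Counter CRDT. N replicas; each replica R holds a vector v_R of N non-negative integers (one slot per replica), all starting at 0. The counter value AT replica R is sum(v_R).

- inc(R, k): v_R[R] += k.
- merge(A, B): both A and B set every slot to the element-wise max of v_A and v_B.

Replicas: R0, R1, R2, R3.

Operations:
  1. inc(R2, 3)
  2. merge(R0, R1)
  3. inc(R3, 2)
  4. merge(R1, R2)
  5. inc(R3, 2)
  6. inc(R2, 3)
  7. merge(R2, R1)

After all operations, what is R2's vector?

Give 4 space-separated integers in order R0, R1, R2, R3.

Answer: 0 0 6 0

Derivation:
Op 1: inc R2 by 3 -> R2=(0,0,3,0) value=3
Op 2: merge R0<->R1 -> R0=(0,0,0,0) R1=(0,0,0,0)
Op 3: inc R3 by 2 -> R3=(0,0,0,2) value=2
Op 4: merge R1<->R2 -> R1=(0,0,3,0) R2=(0,0,3,0)
Op 5: inc R3 by 2 -> R3=(0,0,0,4) value=4
Op 6: inc R2 by 3 -> R2=(0,0,6,0) value=6
Op 7: merge R2<->R1 -> R2=(0,0,6,0) R1=(0,0,6,0)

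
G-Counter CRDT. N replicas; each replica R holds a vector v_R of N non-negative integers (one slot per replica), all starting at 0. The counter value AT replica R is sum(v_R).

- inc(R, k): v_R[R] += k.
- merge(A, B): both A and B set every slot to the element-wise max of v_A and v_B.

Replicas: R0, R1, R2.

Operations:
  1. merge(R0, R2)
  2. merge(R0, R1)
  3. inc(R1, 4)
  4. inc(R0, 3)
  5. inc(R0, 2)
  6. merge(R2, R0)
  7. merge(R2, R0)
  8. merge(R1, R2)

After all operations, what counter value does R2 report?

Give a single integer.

Answer: 9

Derivation:
Op 1: merge R0<->R2 -> R0=(0,0,0) R2=(0,0,0)
Op 2: merge R0<->R1 -> R0=(0,0,0) R1=(0,0,0)
Op 3: inc R1 by 4 -> R1=(0,4,0) value=4
Op 4: inc R0 by 3 -> R0=(3,0,0) value=3
Op 5: inc R0 by 2 -> R0=(5,0,0) value=5
Op 6: merge R2<->R0 -> R2=(5,0,0) R0=(5,0,0)
Op 7: merge R2<->R0 -> R2=(5,0,0) R0=(5,0,0)
Op 8: merge R1<->R2 -> R1=(5,4,0) R2=(5,4,0)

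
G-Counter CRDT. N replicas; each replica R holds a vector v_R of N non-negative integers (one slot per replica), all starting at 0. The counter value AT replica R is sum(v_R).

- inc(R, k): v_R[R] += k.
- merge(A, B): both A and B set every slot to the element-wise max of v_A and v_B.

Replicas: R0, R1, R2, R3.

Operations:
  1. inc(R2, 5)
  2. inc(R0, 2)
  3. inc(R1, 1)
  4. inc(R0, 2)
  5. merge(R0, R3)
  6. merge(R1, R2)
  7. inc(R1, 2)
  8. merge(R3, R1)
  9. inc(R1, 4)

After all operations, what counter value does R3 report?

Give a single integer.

Answer: 12

Derivation:
Op 1: inc R2 by 5 -> R2=(0,0,5,0) value=5
Op 2: inc R0 by 2 -> R0=(2,0,0,0) value=2
Op 3: inc R1 by 1 -> R1=(0,1,0,0) value=1
Op 4: inc R0 by 2 -> R0=(4,0,0,0) value=4
Op 5: merge R0<->R3 -> R0=(4,0,0,0) R3=(4,0,0,0)
Op 6: merge R1<->R2 -> R1=(0,1,5,0) R2=(0,1,5,0)
Op 7: inc R1 by 2 -> R1=(0,3,5,0) value=8
Op 8: merge R3<->R1 -> R3=(4,3,5,0) R1=(4,3,5,0)
Op 9: inc R1 by 4 -> R1=(4,7,5,0) value=16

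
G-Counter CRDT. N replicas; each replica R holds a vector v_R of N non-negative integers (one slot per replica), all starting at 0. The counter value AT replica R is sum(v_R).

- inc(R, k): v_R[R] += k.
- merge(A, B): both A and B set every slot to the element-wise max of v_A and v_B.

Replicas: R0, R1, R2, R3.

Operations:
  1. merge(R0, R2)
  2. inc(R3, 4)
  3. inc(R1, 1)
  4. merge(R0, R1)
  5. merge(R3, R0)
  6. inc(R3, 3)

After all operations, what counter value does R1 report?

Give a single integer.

Op 1: merge R0<->R2 -> R0=(0,0,0,0) R2=(0,0,0,0)
Op 2: inc R3 by 4 -> R3=(0,0,0,4) value=4
Op 3: inc R1 by 1 -> R1=(0,1,0,0) value=1
Op 4: merge R0<->R1 -> R0=(0,1,0,0) R1=(0,1,0,0)
Op 5: merge R3<->R0 -> R3=(0,1,0,4) R0=(0,1,0,4)
Op 6: inc R3 by 3 -> R3=(0,1,0,7) value=8

Answer: 1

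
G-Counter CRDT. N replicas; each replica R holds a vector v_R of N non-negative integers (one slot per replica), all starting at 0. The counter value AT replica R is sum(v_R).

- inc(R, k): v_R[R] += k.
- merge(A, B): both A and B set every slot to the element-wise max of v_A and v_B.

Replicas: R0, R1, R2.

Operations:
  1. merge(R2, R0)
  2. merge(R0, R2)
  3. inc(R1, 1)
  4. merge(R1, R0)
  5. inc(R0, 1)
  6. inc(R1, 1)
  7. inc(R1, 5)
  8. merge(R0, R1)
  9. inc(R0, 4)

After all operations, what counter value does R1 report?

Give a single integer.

Answer: 8

Derivation:
Op 1: merge R2<->R0 -> R2=(0,0,0) R0=(0,0,0)
Op 2: merge R0<->R2 -> R0=(0,0,0) R2=(0,0,0)
Op 3: inc R1 by 1 -> R1=(0,1,0) value=1
Op 4: merge R1<->R0 -> R1=(0,1,0) R0=(0,1,0)
Op 5: inc R0 by 1 -> R0=(1,1,0) value=2
Op 6: inc R1 by 1 -> R1=(0,2,0) value=2
Op 7: inc R1 by 5 -> R1=(0,7,0) value=7
Op 8: merge R0<->R1 -> R0=(1,7,0) R1=(1,7,0)
Op 9: inc R0 by 4 -> R0=(5,7,0) value=12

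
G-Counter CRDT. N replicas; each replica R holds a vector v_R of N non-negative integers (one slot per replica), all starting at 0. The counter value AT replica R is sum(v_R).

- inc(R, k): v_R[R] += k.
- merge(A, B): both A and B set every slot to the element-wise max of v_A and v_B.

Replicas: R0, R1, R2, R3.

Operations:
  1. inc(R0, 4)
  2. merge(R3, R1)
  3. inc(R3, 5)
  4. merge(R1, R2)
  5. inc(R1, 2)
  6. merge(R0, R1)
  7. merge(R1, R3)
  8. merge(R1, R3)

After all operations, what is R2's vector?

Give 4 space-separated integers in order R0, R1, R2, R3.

Answer: 0 0 0 0

Derivation:
Op 1: inc R0 by 4 -> R0=(4,0,0,0) value=4
Op 2: merge R3<->R1 -> R3=(0,0,0,0) R1=(0,0,0,0)
Op 3: inc R3 by 5 -> R3=(0,0,0,5) value=5
Op 4: merge R1<->R2 -> R1=(0,0,0,0) R2=(0,0,0,0)
Op 5: inc R1 by 2 -> R1=(0,2,0,0) value=2
Op 6: merge R0<->R1 -> R0=(4,2,0,0) R1=(4,2,0,0)
Op 7: merge R1<->R3 -> R1=(4,2,0,5) R3=(4,2,0,5)
Op 8: merge R1<->R3 -> R1=(4,2,0,5) R3=(4,2,0,5)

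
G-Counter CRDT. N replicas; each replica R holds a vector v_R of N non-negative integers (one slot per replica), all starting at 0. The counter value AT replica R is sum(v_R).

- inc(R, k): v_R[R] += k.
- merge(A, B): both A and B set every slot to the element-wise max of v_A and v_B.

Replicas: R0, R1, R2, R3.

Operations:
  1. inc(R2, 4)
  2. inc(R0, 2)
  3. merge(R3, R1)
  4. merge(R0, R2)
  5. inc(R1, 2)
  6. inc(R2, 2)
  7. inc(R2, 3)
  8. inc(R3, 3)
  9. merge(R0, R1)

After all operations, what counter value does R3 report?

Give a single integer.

Op 1: inc R2 by 4 -> R2=(0,0,4,0) value=4
Op 2: inc R0 by 2 -> R0=(2,0,0,0) value=2
Op 3: merge R3<->R1 -> R3=(0,0,0,0) R1=(0,0,0,0)
Op 4: merge R0<->R2 -> R0=(2,0,4,0) R2=(2,0,4,0)
Op 5: inc R1 by 2 -> R1=(0,2,0,0) value=2
Op 6: inc R2 by 2 -> R2=(2,0,6,0) value=8
Op 7: inc R2 by 3 -> R2=(2,0,9,0) value=11
Op 8: inc R3 by 3 -> R3=(0,0,0,3) value=3
Op 9: merge R0<->R1 -> R0=(2,2,4,0) R1=(2,2,4,0)

Answer: 3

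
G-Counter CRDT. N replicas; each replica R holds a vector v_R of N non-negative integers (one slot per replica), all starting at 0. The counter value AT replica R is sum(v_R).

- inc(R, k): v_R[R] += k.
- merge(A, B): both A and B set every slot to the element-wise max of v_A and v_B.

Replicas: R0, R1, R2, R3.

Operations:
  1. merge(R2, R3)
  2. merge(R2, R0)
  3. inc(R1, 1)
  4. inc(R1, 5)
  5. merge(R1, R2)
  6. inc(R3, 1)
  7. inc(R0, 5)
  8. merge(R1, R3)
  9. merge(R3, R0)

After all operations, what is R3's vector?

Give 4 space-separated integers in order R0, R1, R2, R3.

Answer: 5 6 0 1

Derivation:
Op 1: merge R2<->R3 -> R2=(0,0,0,0) R3=(0,0,0,0)
Op 2: merge R2<->R0 -> R2=(0,0,0,0) R0=(0,0,0,0)
Op 3: inc R1 by 1 -> R1=(0,1,0,0) value=1
Op 4: inc R1 by 5 -> R1=(0,6,0,0) value=6
Op 5: merge R1<->R2 -> R1=(0,6,0,0) R2=(0,6,0,0)
Op 6: inc R3 by 1 -> R3=(0,0,0,1) value=1
Op 7: inc R0 by 5 -> R0=(5,0,0,0) value=5
Op 8: merge R1<->R3 -> R1=(0,6,0,1) R3=(0,6,0,1)
Op 9: merge R3<->R0 -> R3=(5,6,0,1) R0=(5,6,0,1)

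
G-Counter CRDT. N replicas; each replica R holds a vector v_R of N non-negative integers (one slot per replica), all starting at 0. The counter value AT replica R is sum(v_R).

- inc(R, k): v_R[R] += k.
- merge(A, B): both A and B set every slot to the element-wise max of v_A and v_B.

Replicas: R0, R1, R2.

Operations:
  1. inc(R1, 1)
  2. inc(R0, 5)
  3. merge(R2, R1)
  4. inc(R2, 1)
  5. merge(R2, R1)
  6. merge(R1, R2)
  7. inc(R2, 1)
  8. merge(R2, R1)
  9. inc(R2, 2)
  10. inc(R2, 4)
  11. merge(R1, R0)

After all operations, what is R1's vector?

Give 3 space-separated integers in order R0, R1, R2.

Op 1: inc R1 by 1 -> R1=(0,1,0) value=1
Op 2: inc R0 by 5 -> R0=(5,0,0) value=5
Op 3: merge R2<->R1 -> R2=(0,1,0) R1=(0,1,0)
Op 4: inc R2 by 1 -> R2=(0,1,1) value=2
Op 5: merge R2<->R1 -> R2=(0,1,1) R1=(0,1,1)
Op 6: merge R1<->R2 -> R1=(0,1,1) R2=(0,1,1)
Op 7: inc R2 by 1 -> R2=(0,1,2) value=3
Op 8: merge R2<->R1 -> R2=(0,1,2) R1=(0,1,2)
Op 9: inc R2 by 2 -> R2=(0,1,4) value=5
Op 10: inc R2 by 4 -> R2=(0,1,8) value=9
Op 11: merge R1<->R0 -> R1=(5,1,2) R0=(5,1,2)

Answer: 5 1 2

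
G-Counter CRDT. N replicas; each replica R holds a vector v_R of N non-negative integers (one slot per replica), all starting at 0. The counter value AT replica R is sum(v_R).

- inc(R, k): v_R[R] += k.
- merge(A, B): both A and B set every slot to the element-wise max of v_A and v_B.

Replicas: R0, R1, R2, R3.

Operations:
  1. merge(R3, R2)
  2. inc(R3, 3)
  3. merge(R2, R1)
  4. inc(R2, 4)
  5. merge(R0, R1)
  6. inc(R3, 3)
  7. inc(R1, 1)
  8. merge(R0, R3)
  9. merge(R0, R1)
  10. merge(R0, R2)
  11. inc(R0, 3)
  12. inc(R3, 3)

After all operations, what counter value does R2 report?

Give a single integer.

Op 1: merge R3<->R2 -> R3=(0,0,0,0) R2=(0,0,0,0)
Op 2: inc R3 by 3 -> R3=(0,0,0,3) value=3
Op 3: merge R2<->R1 -> R2=(0,0,0,0) R1=(0,0,0,0)
Op 4: inc R2 by 4 -> R2=(0,0,4,0) value=4
Op 5: merge R0<->R1 -> R0=(0,0,0,0) R1=(0,0,0,0)
Op 6: inc R3 by 3 -> R3=(0,0,0,6) value=6
Op 7: inc R1 by 1 -> R1=(0,1,0,0) value=1
Op 8: merge R0<->R3 -> R0=(0,0,0,6) R3=(0,0,0,6)
Op 9: merge R0<->R1 -> R0=(0,1,0,6) R1=(0,1,0,6)
Op 10: merge R0<->R2 -> R0=(0,1,4,6) R2=(0,1,4,6)
Op 11: inc R0 by 3 -> R0=(3,1,4,6) value=14
Op 12: inc R3 by 3 -> R3=(0,0,0,9) value=9

Answer: 11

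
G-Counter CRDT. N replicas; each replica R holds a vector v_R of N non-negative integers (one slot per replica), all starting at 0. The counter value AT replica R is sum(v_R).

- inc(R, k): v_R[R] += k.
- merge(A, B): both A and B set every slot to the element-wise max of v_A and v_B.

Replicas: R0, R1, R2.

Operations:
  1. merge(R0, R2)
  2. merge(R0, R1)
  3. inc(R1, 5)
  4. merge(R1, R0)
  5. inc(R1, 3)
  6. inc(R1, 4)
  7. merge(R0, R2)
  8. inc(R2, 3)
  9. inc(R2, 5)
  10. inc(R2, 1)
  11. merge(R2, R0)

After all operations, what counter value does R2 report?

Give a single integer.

Answer: 14

Derivation:
Op 1: merge R0<->R2 -> R0=(0,0,0) R2=(0,0,0)
Op 2: merge R0<->R1 -> R0=(0,0,0) R1=(0,0,0)
Op 3: inc R1 by 5 -> R1=(0,5,0) value=5
Op 4: merge R1<->R0 -> R1=(0,5,0) R0=(0,5,0)
Op 5: inc R1 by 3 -> R1=(0,8,0) value=8
Op 6: inc R1 by 4 -> R1=(0,12,0) value=12
Op 7: merge R0<->R2 -> R0=(0,5,0) R2=(0,5,0)
Op 8: inc R2 by 3 -> R2=(0,5,3) value=8
Op 9: inc R2 by 5 -> R2=(0,5,8) value=13
Op 10: inc R2 by 1 -> R2=(0,5,9) value=14
Op 11: merge R2<->R0 -> R2=(0,5,9) R0=(0,5,9)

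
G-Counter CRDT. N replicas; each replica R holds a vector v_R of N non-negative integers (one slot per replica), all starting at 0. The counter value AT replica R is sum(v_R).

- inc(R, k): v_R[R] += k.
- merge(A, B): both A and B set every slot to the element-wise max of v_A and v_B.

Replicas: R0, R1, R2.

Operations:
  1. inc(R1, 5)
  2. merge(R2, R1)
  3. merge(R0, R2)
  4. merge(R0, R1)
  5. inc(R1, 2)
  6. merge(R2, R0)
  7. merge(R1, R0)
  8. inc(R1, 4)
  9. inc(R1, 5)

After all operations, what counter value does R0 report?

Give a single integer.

Answer: 7

Derivation:
Op 1: inc R1 by 5 -> R1=(0,5,0) value=5
Op 2: merge R2<->R1 -> R2=(0,5,0) R1=(0,5,0)
Op 3: merge R0<->R2 -> R0=(0,5,0) R2=(0,5,0)
Op 4: merge R0<->R1 -> R0=(0,5,0) R1=(0,5,0)
Op 5: inc R1 by 2 -> R1=(0,7,0) value=7
Op 6: merge R2<->R0 -> R2=(0,5,0) R0=(0,5,0)
Op 7: merge R1<->R0 -> R1=(0,7,0) R0=(0,7,0)
Op 8: inc R1 by 4 -> R1=(0,11,0) value=11
Op 9: inc R1 by 5 -> R1=(0,16,0) value=16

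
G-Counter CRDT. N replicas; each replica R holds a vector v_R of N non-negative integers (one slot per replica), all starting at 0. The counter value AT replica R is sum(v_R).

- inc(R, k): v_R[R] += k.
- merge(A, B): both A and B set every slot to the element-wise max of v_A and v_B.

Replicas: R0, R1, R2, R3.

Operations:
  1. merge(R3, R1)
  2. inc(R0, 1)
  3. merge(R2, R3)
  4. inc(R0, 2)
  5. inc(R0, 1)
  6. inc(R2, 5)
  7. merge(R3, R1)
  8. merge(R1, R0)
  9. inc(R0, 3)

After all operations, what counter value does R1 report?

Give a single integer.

Op 1: merge R3<->R1 -> R3=(0,0,0,0) R1=(0,0,0,0)
Op 2: inc R0 by 1 -> R0=(1,0,0,0) value=1
Op 3: merge R2<->R3 -> R2=(0,0,0,0) R3=(0,0,0,0)
Op 4: inc R0 by 2 -> R0=(3,0,0,0) value=3
Op 5: inc R0 by 1 -> R0=(4,0,0,0) value=4
Op 6: inc R2 by 5 -> R2=(0,0,5,0) value=5
Op 7: merge R3<->R1 -> R3=(0,0,0,0) R1=(0,0,0,0)
Op 8: merge R1<->R0 -> R1=(4,0,0,0) R0=(4,0,0,0)
Op 9: inc R0 by 3 -> R0=(7,0,0,0) value=7

Answer: 4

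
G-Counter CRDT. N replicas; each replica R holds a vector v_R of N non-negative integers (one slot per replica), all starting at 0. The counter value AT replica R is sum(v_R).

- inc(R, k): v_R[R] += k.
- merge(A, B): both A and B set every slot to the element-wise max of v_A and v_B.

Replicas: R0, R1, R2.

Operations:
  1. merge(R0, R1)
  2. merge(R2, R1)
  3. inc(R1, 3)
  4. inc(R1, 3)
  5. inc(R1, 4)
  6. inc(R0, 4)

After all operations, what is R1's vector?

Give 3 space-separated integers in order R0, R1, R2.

Answer: 0 10 0

Derivation:
Op 1: merge R0<->R1 -> R0=(0,0,0) R1=(0,0,0)
Op 2: merge R2<->R1 -> R2=(0,0,0) R1=(0,0,0)
Op 3: inc R1 by 3 -> R1=(0,3,0) value=3
Op 4: inc R1 by 3 -> R1=(0,6,0) value=6
Op 5: inc R1 by 4 -> R1=(0,10,0) value=10
Op 6: inc R0 by 4 -> R0=(4,0,0) value=4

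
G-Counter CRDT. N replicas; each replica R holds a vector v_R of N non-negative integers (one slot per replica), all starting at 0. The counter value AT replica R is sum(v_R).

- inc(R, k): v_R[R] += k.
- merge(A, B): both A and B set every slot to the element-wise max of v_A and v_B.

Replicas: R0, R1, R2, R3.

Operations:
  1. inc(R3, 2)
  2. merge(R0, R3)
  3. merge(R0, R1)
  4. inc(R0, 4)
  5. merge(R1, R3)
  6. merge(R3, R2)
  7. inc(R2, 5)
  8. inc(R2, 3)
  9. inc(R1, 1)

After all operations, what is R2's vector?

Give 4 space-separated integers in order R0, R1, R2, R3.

Op 1: inc R3 by 2 -> R3=(0,0,0,2) value=2
Op 2: merge R0<->R3 -> R0=(0,0,0,2) R3=(0,0,0,2)
Op 3: merge R0<->R1 -> R0=(0,0,0,2) R1=(0,0,0,2)
Op 4: inc R0 by 4 -> R0=(4,0,0,2) value=6
Op 5: merge R1<->R3 -> R1=(0,0,0,2) R3=(0,0,0,2)
Op 6: merge R3<->R2 -> R3=(0,0,0,2) R2=(0,0,0,2)
Op 7: inc R2 by 5 -> R2=(0,0,5,2) value=7
Op 8: inc R2 by 3 -> R2=(0,0,8,2) value=10
Op 9: inc R1 by 1 -> R1=(0,1,0,2) value=3

Answer: 0 0 8 2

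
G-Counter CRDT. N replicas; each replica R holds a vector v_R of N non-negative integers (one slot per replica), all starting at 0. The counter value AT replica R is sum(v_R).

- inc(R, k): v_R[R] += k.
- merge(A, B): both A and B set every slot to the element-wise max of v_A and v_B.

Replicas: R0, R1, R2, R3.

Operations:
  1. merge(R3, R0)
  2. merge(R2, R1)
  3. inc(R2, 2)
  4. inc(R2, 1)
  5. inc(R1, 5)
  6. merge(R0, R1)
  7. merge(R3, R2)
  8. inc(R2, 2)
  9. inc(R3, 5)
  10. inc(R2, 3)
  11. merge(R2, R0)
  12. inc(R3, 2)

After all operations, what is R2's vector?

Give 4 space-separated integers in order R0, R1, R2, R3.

Op 1: merge R3<->R0 -> R3=(0,0,0,0) R0=(0,0,0,0)
Op 2: merge R2<->R1 -> R2=(0,0,0,0) R1=(0,0,0,0)
Op 3: inc R2 by 2 -> R2=(0,0,2,0) value=2
Op 4: inc R2 by 1 -> R2=(0,0,3,0) value=3
Op 5: inc R1 by 5 -> R1=(0,5,0,0) value=5
Op 6: merge R0<->R1 -> R0=(0,5,0,0) R1=(0,5,0,0)
Op 7: merge R3<->R2 -> R3=(0,0,3,0) R2=(0,0,3,0)
Op 8: inc R2 by 2 -> R2=(0,0,5,0) value=5
Op 9: inc R3 by 5 -> R3=(0,0,3,5) value=8
Op 10: inc R2 by 3 -> R2=(0,0,8,0) value=8
Op 11: merge R2<->R0 -> R2=(0,5,8,0) R0=(0,5,8,0)
Op 12: inc R3 by 2 -> R3=(0,0,3,7) value=10

Answer: 0 5 8 0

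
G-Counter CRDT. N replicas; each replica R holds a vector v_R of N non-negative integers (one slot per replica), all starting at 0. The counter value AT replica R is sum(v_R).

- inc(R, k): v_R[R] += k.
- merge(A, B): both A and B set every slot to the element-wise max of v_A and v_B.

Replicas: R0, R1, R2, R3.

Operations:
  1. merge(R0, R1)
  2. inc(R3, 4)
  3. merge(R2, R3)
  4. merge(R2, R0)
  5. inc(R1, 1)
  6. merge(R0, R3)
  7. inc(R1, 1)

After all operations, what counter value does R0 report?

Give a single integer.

Op 1: merge R0<->R1 -> R0=(0,0,0,0) R1=(0,0,0,0)
Op 2: inc R3 by 4 -> R3=(0,0,0,4) value=4
Op 3: merge R2<->R3 -> R2=(0,0,0,4) R3=(0,0,0,4)
Op 4: merge R2<->R0 -> R2=(0,0,0,4) R0=(0,0,0,4)
Op 5: inc R1 by 1 -> R1=(0,1,0,0) value=1
Op 6: merge R0<->R3 -> R0=(0,0,0,4) R3=(0,0,0,4)
Op 7: inc R1 by 1 -> R1=(0,2,0,0) value=2

Answer: 4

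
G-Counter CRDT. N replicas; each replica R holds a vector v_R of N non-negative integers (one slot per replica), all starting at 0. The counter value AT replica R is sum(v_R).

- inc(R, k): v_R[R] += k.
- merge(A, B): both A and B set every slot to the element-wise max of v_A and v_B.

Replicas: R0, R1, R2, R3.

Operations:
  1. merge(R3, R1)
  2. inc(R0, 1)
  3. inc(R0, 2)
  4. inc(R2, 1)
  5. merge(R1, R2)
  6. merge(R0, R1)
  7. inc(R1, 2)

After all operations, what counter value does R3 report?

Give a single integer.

Answer: 0

Derivation:
Op 1: merge R3<->R1 -> R3=(0,0,0,0) R1=(0,0,0,0)
Op 2: inc R0 by 1 -> R0=(1,0,0,0) value=1
Op 3: inc R0 by 2 -> R0=(3,0,0,0) value=3
Op 4: inc R2 by 1 -> R2=(0,0,1,0) value=1
Op 5: merge R1<->R2 -> R1=(0,0,1,0) R2=(0,0,1,0)
Op 6: merge R0<->R1 -> R0=(3,0,1,0) R1=(3,0,1,0)
Op 7: inc R1 by 2 -> R1=(3,2,1,0) value=6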